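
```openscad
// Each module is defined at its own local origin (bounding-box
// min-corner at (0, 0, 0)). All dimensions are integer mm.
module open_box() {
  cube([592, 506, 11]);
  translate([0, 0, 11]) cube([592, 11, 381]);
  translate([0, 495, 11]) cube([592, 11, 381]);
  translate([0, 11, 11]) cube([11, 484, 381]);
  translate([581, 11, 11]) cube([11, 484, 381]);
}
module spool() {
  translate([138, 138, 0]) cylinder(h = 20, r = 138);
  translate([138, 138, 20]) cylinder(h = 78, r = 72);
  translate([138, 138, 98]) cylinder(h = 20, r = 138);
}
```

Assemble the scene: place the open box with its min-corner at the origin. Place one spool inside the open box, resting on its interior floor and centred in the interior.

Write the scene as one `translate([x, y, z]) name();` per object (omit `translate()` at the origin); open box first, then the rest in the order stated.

open_box();
translate([158, 115, 11]) spool();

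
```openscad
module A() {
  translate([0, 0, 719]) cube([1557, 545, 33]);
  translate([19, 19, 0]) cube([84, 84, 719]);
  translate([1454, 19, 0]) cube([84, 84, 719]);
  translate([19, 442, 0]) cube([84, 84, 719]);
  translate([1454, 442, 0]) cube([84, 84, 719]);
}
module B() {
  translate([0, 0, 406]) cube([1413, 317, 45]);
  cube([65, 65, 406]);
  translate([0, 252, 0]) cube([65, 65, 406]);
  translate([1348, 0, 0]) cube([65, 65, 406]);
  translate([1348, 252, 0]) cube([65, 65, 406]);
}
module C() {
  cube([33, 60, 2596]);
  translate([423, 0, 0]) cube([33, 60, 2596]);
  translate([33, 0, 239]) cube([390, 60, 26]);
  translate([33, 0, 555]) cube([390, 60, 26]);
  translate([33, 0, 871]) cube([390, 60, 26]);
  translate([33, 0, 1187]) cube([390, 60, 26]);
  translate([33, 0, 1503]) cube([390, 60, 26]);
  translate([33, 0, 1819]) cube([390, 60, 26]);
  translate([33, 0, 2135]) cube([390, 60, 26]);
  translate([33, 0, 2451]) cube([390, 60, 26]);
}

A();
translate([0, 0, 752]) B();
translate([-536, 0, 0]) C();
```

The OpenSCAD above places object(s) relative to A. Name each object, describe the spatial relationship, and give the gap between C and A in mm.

A is a table. B is a bench. C is a ladder. The bench is on top of the table. The ladder is on the floor beside the table on its −x side. The gap between the ladder and the table is 80 mm.

The ladder's nearest face is 80 mm from the table's −x face.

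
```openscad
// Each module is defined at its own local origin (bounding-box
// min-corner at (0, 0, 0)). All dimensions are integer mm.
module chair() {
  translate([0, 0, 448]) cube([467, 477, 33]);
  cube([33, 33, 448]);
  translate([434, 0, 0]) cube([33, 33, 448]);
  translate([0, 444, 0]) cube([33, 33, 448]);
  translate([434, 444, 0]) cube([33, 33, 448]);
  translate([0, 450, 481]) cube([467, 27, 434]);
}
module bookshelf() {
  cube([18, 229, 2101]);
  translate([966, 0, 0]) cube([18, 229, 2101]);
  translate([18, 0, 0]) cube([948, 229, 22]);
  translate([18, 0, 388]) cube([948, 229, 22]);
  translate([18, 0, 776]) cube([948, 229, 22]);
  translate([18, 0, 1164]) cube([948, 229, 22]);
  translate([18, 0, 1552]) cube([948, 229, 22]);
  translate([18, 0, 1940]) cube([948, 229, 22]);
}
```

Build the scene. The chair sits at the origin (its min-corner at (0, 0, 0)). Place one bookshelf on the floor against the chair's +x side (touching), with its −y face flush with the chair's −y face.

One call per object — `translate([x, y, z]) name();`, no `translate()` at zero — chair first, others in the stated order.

chair();
translate([467, 0, 0]) bookshelf();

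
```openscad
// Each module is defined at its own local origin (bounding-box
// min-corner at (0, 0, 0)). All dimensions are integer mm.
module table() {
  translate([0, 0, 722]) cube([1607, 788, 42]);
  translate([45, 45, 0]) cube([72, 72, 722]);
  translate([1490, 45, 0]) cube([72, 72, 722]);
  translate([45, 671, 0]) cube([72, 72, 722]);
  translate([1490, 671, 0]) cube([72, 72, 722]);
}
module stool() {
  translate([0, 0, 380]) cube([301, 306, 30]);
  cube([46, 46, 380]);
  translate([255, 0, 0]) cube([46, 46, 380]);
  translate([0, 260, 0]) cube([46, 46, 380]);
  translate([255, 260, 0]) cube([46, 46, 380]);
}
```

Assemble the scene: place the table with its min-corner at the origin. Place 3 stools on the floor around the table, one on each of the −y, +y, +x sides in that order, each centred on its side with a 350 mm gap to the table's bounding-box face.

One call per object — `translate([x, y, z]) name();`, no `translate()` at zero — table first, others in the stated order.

table();
translate([653, -656, 0]) stool();
translate([653, 1138, 0]) stool();
translate([1957, 241, 0]) stool();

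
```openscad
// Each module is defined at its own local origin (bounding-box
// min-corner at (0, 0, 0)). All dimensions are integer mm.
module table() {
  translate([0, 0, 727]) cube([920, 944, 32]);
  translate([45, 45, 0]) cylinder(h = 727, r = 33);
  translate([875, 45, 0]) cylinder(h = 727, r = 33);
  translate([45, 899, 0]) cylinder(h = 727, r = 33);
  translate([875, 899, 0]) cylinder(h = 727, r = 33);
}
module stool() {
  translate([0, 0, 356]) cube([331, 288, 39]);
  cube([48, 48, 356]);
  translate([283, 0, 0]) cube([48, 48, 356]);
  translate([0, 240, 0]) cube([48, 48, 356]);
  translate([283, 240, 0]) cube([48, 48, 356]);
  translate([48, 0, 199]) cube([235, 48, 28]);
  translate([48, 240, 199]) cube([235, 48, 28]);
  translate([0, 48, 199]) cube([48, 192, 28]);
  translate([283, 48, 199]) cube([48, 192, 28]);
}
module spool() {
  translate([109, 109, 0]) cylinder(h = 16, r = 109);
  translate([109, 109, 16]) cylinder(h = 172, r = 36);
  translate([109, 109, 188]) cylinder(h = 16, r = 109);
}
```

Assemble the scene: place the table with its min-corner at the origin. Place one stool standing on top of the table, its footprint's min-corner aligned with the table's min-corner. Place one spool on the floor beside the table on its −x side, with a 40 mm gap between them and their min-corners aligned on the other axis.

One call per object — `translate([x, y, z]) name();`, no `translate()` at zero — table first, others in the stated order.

table();
translate([0, 0, 759]) stool();
translate([-258, 0, 0]) spool();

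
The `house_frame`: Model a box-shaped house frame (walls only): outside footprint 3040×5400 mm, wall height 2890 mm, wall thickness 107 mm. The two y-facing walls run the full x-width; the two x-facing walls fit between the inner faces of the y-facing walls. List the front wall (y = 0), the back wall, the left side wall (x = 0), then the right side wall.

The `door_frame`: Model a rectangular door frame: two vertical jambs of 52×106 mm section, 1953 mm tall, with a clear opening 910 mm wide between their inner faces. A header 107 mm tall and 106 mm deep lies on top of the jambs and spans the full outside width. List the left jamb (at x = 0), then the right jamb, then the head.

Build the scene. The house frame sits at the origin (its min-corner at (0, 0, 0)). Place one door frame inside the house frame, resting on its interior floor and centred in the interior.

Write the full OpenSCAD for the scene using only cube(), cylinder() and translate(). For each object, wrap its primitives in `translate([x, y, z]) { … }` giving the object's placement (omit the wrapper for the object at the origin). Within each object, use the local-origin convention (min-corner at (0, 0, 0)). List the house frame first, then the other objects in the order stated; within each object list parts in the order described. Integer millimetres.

cube([3040, 107, 2890]);
translate([0, 5293, 0]) cube([3040, 107, 2890]);
translate([0, 107, 0]) cube([107, 5186, 2890]);
translate([2933, 107, 0]) cube([107, 5186, 2890]);
translate([1013, 2647, 0]) {
  cube([52, 106, 1953]);
  translate([962, 0, 0]) cube([52, 106, 1953]);
  translate([0, 0, 1953]) cube([1014, 106, 107]);
}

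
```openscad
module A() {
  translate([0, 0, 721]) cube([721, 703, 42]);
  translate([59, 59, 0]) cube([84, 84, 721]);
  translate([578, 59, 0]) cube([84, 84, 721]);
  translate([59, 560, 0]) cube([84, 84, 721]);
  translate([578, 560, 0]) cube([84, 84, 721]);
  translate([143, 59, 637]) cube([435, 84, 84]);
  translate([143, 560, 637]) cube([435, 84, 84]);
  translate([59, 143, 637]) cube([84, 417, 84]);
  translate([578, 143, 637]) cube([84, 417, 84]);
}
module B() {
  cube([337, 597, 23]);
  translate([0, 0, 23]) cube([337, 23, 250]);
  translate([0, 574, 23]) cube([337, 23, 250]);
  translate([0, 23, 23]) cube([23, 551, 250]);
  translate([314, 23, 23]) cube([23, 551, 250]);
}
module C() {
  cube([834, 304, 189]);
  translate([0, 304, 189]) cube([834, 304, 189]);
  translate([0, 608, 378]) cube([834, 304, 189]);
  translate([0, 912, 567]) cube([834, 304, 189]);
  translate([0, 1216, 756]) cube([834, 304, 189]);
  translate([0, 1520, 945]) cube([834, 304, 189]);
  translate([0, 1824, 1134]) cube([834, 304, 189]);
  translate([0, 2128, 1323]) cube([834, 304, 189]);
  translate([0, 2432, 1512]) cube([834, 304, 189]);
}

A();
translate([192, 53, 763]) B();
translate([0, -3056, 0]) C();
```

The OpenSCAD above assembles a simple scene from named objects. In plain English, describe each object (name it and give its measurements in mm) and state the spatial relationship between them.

A is a table with a 721×703 mm rectangular top, 42 mm thick, top surface at z = 763 mm, supported by four 84×84 mm square legs, each inset 59 mm from the nearest pair of top edges, running from the floor. Four apron rails, 84 mm thick and 84 mm tall, run between adjacent legs with their top edges flush with the underside of the top and their outer faces flush with the legs' outer faces.

B is an open-topped rectangular box: outside dimensions 337×597×273 mm, with a uniform wall and base thickness of 23 mm. The base is a full 337×597 slab on the floor; four walls sit on top of the base. The front and back walls (the −y and +y sides) span the full width; the two side walls fit between them.

C is a run of 9 identical solid stair steps. Each tread is 834×304 mm and each step block is 189 mm high. Step 1 rests on the floor; step k is offset from step 1 by (k−1)×304 mm in y and (k−1)×189 mm in z.

The open box is on top of the table, centred. The staircase is on the floor beside the table on its −y side.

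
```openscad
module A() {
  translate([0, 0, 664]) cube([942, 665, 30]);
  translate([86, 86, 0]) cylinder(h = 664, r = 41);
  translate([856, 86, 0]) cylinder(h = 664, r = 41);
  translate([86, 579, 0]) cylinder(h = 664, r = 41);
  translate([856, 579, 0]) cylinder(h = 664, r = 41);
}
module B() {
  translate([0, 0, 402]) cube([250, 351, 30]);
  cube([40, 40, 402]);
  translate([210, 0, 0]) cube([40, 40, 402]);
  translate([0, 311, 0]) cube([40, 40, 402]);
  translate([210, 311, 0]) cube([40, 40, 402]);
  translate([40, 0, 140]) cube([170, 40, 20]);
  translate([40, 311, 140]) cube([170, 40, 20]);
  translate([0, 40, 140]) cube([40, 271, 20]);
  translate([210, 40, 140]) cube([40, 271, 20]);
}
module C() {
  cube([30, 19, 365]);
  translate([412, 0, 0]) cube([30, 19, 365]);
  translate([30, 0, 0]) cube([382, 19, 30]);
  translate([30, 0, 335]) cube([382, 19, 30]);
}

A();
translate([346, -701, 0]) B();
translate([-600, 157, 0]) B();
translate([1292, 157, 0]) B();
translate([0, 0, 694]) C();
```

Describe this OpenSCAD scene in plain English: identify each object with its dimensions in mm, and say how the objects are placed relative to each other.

A is a rectangular dining table. The top is 942×665×30 mm with its upper surface at z = 694 mm. It stands on four round legs of 82 mm diameter, each leg's bounding box inset 45 mm from the nearest pair of top edges, running from the floor to the underside of the top.

B is a four-legged stool. The seat is a 250×351×30 mm slab whose top surface is at z = 432 mm; four square legs, each 40×40 mm in cross-section, run from the floor (z = 0) to the underside of the seat, each flush with a corner of the seat. Four stretchers, 40 mm wide and 20 mm tall, connect adjacent legs with their undersides at z = 140 mm, each running between the inner faces of the legs it joins and aligned with the legs' outer faces on the other axis.

C is a picture frame with a 382×305 mm rectangular opening (x by z) and a uniform 30 mm border on every side. Frame depth is 19 mm along y. It is built from two vertical stiles running the full outside height and two horizontal rails spanning the gap between the stiles.

Three stools sit around the table at the −y, −x, +x sides. The picture frame is on top of the table.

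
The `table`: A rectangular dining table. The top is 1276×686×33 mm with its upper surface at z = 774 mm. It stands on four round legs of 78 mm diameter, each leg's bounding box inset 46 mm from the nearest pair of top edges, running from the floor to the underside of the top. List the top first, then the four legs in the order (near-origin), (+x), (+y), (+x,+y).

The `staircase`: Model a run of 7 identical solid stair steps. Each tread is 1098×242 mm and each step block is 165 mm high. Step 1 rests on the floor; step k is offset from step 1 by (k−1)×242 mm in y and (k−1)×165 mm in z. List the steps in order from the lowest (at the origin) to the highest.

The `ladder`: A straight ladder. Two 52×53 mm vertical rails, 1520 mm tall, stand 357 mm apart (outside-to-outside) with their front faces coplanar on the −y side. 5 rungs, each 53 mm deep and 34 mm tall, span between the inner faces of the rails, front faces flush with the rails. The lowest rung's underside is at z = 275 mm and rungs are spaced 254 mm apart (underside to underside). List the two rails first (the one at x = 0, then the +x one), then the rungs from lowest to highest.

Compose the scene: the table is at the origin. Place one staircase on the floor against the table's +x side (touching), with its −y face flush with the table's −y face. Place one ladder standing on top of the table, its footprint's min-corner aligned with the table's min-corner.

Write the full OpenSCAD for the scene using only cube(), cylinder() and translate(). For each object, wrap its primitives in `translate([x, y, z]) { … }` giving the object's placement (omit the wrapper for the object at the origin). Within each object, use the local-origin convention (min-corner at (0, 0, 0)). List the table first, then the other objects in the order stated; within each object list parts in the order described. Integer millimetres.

translate([0, 0, 741]) cube([1276, 686, 33]);
translate([85, 85, 0]) cylinder(h = 741, r = 39);
translate([1191, 85, 0]) cylinder(h = 741, r = 39);
translate([85, 601, 0]) cylinder(h = 741, r = 39);
translate([1191, 601, 0]) cylinder(h = 741, r = 39);
translate([1276, 0, 0]) {
  cube([1098, 242, 165]);
  translate([0, 242, 165]) cube([1098, 242, 165]);
  translate([0, 484, 330]) cube([1098, 242, 165]);
  translate([0, 726, 495]) cube([1098, 242, 165]);
  translate([0, 968, 660]) cube([1098, 242, 165]);
  translate([0, 1210, 825]) cube([1098, 242, 165]);
  translate([0, 1452, 990]) cube([1098, 242, 165]);
}
translate([0, 0, 774]) {
  cube([52, 53, 1520]);
  translate([305, 0, 0]) cube([52, 53, 1520]);
  translate([52, 0, 275]) cube([253, 53, 34]);
  translate([52, 0, 529]) cube([253, 53, 34]);
  translate([52, 0, 783]) cube([253, 53, 34]);
  translate([52, 0, 1037]) cube([253, 53, 34]);
  translate([52, 0, 1291]) cube([253, 53, 34]);
}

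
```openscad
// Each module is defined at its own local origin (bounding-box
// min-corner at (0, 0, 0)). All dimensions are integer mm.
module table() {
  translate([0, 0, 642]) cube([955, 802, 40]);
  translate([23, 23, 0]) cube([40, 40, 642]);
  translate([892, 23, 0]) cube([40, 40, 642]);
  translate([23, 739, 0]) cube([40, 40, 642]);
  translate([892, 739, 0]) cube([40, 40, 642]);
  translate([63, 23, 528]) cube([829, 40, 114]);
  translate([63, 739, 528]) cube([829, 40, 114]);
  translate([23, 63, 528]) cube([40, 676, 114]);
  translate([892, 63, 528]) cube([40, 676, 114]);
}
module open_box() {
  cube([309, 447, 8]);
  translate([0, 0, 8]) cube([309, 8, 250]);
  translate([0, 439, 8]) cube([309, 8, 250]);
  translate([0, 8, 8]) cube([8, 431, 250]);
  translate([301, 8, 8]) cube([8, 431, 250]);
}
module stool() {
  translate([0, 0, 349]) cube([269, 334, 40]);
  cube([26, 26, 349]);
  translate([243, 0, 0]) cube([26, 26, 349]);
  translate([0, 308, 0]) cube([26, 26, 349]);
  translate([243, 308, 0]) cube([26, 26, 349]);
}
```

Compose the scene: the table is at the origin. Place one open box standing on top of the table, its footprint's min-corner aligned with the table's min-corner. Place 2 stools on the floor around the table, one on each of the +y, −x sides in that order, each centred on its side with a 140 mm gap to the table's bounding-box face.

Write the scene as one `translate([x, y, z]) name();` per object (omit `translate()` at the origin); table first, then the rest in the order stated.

table();
translate([0, 0, 682]) open_box();
translate([343, 942, 0]) stool();
translate([-409, 234, 0]) stool();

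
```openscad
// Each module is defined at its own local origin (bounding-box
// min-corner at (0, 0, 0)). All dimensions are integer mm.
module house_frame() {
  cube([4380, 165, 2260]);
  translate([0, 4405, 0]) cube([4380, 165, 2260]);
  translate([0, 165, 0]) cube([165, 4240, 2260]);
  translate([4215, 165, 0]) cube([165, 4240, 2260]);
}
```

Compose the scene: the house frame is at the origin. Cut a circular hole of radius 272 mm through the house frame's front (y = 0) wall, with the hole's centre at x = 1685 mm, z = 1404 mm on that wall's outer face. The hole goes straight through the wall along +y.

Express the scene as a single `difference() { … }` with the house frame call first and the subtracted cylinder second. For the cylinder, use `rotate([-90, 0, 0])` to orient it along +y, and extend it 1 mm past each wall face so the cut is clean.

difference() {
  house_frame();
  translate([1685, -1, 1404]) rotate([-90, 0, 0]) cylinder(h = 167, r = 272);
}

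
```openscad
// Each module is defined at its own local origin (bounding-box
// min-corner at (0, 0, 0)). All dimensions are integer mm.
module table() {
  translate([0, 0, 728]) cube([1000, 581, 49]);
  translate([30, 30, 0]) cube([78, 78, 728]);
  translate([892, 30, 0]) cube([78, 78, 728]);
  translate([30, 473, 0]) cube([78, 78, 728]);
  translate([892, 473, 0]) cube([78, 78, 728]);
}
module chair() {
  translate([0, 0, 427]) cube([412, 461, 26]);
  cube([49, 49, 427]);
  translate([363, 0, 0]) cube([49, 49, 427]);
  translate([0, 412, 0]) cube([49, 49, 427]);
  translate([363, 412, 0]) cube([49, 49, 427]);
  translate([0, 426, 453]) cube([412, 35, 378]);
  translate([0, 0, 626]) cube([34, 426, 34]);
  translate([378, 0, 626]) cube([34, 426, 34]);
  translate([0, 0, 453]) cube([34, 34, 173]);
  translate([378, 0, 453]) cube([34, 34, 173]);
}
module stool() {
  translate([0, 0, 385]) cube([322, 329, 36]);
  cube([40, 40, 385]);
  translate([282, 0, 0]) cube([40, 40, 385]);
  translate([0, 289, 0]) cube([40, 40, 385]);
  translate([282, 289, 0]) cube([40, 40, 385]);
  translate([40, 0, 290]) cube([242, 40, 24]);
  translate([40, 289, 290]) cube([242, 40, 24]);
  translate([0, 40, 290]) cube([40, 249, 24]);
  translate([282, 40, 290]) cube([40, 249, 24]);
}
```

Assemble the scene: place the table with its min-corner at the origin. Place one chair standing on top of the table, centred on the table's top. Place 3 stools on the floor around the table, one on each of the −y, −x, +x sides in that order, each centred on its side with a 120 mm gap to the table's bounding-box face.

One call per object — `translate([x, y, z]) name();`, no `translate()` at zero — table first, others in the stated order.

table();
translate([294, 60, 777]) chair();
translate([339, -449, 0]) stool();
translate([-442, 126, 0]) stool();
translate([1120, 126, 0]) stool();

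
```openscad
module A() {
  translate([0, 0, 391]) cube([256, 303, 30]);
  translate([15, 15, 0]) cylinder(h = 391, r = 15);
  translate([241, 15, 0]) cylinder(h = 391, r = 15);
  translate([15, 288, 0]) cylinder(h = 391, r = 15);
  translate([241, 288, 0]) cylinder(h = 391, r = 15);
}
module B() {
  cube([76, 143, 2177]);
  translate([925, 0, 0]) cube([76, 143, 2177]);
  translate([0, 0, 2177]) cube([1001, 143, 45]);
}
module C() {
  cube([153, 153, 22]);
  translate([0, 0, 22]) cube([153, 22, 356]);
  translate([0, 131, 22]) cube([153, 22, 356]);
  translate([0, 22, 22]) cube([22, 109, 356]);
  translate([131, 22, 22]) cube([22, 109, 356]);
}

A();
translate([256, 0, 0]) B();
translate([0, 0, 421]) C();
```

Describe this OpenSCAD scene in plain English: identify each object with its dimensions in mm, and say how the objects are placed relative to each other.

A is a four-legged stool. The seat is a 256×303×30 mm slab whose top surface is at z = 421 mm; four round legs, each 30 mm in diameter, run from the floor (z = 0) to the underside of the seat, each leg's axis is inset half a diameter from the nearest pair of seat edges (so the leg's bounding box is flush with the corner).

B is a rectangular door frame: two vertical jambs of 76×143 mm section, 2177 mm tall, with a clear opening 849 mm wide between their inner faces. A header 45 mm tall and 143 mm deep lies on top of the jambs and spans the full outside width.

C is an open storage box with external size 153×153×378 mm and wall thickness 22 mm (the base is also 22 mm thick). The base covers the whole footprint; the four walls stand on the base, with the y-facing walls full-width and the x-facing walls fitting between their inner faces.

The door frame is against the stool's +x side, with their −y faces flush. The open box is on top of the stool.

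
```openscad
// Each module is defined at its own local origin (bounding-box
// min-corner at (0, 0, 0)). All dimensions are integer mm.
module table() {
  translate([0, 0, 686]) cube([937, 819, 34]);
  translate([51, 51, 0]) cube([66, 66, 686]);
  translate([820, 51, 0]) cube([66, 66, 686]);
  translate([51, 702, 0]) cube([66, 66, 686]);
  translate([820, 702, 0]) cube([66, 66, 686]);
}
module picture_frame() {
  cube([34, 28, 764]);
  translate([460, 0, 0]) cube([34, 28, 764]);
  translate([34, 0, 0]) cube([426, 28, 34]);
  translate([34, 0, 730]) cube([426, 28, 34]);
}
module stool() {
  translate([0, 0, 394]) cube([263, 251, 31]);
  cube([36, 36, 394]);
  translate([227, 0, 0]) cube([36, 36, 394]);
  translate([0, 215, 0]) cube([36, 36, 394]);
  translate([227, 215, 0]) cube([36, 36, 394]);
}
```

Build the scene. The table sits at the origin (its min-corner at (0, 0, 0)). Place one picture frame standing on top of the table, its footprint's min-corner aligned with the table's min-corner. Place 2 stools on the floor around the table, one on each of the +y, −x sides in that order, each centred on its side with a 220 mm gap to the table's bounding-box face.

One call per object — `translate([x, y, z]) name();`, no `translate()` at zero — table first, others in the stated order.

table();
translate([0, 0, 720]) picture_frame();
translate([337, 1039, 0]) stool();
translate([-483, 284, 0]) stool();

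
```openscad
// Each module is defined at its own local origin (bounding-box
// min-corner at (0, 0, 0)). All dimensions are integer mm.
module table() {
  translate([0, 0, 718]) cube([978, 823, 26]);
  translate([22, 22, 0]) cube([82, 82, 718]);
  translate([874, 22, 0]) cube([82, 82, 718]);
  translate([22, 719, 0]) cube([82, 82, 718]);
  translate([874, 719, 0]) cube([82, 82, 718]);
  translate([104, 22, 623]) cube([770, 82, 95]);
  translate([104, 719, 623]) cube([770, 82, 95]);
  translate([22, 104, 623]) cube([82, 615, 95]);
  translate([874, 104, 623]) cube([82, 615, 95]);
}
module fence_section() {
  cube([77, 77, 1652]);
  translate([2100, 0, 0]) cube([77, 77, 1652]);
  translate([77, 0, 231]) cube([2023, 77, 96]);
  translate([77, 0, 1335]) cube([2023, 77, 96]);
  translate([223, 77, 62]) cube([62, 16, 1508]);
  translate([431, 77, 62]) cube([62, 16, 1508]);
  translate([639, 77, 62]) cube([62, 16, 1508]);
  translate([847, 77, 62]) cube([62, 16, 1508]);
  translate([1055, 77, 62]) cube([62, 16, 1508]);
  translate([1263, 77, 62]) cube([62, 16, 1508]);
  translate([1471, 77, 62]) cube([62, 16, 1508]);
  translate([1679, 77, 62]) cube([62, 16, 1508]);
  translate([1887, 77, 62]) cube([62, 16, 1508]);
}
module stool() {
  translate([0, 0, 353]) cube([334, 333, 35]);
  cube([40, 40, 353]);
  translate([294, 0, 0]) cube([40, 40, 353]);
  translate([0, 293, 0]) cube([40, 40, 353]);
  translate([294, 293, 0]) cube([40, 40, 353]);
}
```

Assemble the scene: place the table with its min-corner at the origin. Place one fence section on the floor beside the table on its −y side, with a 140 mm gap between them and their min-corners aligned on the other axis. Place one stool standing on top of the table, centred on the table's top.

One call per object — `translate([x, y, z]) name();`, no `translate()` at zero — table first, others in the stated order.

table();
translate([0, -233, 0]) fence_section();
translate([322, 245, 744]) stool();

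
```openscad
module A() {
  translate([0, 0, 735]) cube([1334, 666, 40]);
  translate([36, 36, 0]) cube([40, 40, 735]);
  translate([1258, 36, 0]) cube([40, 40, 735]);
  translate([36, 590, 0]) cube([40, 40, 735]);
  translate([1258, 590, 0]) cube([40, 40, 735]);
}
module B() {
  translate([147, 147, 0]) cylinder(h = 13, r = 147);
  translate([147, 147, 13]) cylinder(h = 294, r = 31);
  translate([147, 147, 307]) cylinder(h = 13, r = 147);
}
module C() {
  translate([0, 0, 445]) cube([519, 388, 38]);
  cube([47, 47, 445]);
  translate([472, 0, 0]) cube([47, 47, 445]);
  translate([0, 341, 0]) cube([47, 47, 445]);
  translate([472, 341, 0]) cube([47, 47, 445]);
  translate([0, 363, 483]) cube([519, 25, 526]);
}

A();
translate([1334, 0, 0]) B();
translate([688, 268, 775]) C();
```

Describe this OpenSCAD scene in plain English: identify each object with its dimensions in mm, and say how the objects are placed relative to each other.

A is a table with a 1334×666 mm rectangular top, 40 mm thick, top surface at z = 775 mm, supported by four 40×40 mm square legs, each inset 36 mm from the nearest pair of top edges, running from the floor.

B is a spool: two coaxial disc flanges of radius 147 mm and thickness 13 mm, joined by a core cylinder of radius 31 mm and height 294 mm. The lower flange rests on z = 0 and the three cylinders share a vertical axis.

C is a chair. The seat is a 519×388×38 mm slab with its top at z = 483 mm, on four 47×47 mm corner legs (flush with the seat edges, standing on z = 0). A flat backrest 25 mm thick, 526 mm tall, spans the full seat width and rises from the seat top along its +y edge, rear face flush with the rear of the seat.

The spool is against the table's +x side, with their −y faces flush. The chair is on top of the table.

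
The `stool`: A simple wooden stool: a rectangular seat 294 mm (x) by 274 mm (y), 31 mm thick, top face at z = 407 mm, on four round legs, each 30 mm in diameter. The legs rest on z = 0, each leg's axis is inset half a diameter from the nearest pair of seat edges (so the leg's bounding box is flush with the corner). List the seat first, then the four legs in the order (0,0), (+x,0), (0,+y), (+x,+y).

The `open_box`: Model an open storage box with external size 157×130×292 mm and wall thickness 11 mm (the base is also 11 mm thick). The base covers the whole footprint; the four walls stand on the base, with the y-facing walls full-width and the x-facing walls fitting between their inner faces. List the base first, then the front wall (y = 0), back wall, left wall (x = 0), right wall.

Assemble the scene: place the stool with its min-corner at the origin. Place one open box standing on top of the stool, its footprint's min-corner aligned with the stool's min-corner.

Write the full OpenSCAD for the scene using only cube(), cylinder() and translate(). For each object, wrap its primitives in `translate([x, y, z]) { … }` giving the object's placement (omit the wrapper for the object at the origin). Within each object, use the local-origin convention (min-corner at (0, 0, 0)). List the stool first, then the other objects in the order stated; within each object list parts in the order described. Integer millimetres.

translate([0, 0, 376]) cube([294, 274, 31]);
translate([15, 15, 0]) cylinder(h = 376, r = 15);
translate([279, 15, 0]) cylinder(h = 376, r = 15);
translate([15, 259, 0]) cylinder(h = 376, r = 15);
translate([279, 259, 0]) cylinder(h = 376, r = 15);
translate([0, 0, 407]) {
  cube([157, 130, 11]);
  translate([0, 0, 11]) cube([157, 11, 281]);
  translate([0, 119, 11]) cube([157, 11, 281]);
  translate([0, 11, 11]) cube([11, 108, 281]);
  translate([146, 11, 11]) cube([11, 108, 281]);
}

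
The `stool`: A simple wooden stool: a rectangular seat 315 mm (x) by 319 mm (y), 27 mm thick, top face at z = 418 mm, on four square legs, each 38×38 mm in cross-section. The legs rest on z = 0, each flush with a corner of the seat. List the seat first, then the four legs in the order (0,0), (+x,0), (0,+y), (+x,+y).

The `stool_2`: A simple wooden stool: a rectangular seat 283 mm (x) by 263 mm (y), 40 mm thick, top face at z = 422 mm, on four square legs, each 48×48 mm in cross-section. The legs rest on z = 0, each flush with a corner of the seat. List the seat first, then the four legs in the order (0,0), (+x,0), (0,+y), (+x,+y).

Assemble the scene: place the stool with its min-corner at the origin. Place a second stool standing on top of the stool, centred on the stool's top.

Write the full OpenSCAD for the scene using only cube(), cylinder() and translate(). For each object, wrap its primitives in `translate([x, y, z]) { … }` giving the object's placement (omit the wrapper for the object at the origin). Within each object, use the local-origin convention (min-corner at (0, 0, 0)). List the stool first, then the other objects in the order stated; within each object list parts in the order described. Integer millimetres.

translate([0, 0, 391]) cube([315, 319, 27]);
cube([38, 38, 391]);
translate([277, 0, 0]) cube([38, 38, 391]);
translate([0, 281, 0]) cube([38, 38, 391]);
translate([277, 281, 0]) cube([38, 38, 391]);
translate([16, 28, 418]) {
  translate([0, 0, 382]) cube([283, 263, 40]);
  cube([48, 48, 382]);
  translate([235, 0, 0]) cube([48, 48, 382]);
  translate([0, 215, 0]) cube([48, 48, 382]);
  translate([235, 215, 0]) cube([48, 48, 382]);
}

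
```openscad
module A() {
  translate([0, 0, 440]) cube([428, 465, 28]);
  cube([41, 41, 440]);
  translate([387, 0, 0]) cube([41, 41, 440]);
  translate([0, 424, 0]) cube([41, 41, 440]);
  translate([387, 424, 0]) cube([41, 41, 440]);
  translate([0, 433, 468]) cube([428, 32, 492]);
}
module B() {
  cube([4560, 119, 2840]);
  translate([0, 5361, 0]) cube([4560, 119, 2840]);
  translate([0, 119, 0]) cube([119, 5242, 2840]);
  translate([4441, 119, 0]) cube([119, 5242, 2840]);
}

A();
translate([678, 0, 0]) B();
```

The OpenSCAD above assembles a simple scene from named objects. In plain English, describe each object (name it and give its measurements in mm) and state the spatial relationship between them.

A is a chair: 428×465 mm seat, 28 mm thick, top at z = 468 mm, on four 41 mm square corner legs flush with the seat edges. A 32 mm thick backrest slab spans the full seat width, extending 492 mm above the seat top, its back face flush with the seat's +y edge.

B is a box-shaped house frame (walls only): outside footprint 4560×5480 mm, wall height 2840 mm, wall thickness 119 mm. The two y-facing walls run the full x-width; the two x-facing walls fit between the inner faces of the y-facing walls.

The house frame is on the floor beside the chair on its +x side.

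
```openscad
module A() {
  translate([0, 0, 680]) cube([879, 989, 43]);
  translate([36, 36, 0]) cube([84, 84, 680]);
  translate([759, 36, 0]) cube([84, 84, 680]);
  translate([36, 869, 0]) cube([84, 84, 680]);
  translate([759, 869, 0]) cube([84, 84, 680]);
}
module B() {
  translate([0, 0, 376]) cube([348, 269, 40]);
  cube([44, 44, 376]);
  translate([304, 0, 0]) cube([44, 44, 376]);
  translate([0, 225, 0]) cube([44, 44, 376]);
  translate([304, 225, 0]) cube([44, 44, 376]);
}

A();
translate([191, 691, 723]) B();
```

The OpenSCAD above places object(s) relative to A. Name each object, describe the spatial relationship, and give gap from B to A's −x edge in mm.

A is a table. B is a stool. The stool is on top of the table. The gap from the stool to the table's −x edge is 191 mm.

The stool's min-x is at 191; the table's min-x is 0; gap = 191 mm.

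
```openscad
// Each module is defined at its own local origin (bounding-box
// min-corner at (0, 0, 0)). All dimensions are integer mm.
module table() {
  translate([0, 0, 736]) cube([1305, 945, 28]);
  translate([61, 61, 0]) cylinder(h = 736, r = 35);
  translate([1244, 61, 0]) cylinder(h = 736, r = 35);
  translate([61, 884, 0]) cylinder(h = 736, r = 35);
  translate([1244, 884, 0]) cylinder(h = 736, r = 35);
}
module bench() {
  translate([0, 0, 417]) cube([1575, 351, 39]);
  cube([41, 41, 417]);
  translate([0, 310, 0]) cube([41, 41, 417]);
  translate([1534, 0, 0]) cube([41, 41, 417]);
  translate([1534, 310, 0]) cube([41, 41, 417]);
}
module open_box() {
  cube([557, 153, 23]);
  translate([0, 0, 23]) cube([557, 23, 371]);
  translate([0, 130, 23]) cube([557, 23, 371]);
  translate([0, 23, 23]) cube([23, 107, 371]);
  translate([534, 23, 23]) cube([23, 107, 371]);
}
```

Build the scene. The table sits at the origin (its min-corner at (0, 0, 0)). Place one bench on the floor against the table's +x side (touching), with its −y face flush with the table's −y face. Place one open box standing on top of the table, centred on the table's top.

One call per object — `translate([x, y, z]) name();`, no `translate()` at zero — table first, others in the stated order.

table();
translate([1305, 0, 0]) bench();
translate([374, 396, 764]) open_box();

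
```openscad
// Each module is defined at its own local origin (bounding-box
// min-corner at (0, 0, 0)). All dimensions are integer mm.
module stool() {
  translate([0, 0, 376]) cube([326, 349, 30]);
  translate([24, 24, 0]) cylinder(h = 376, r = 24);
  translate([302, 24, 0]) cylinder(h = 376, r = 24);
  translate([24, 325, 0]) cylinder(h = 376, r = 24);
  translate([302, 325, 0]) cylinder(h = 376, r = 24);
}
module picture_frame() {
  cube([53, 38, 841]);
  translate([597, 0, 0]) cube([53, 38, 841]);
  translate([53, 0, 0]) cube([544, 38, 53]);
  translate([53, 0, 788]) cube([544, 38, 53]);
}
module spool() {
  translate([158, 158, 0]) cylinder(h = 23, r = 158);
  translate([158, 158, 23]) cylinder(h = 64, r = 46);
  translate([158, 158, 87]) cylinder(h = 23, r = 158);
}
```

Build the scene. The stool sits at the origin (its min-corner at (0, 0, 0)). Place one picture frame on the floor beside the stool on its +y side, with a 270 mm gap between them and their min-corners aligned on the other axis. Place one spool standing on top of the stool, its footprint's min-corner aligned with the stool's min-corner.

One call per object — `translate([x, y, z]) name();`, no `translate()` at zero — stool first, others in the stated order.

stool();
translate([0, 619, 0]) picture_frame();
translate([0, 0, 406]) spool();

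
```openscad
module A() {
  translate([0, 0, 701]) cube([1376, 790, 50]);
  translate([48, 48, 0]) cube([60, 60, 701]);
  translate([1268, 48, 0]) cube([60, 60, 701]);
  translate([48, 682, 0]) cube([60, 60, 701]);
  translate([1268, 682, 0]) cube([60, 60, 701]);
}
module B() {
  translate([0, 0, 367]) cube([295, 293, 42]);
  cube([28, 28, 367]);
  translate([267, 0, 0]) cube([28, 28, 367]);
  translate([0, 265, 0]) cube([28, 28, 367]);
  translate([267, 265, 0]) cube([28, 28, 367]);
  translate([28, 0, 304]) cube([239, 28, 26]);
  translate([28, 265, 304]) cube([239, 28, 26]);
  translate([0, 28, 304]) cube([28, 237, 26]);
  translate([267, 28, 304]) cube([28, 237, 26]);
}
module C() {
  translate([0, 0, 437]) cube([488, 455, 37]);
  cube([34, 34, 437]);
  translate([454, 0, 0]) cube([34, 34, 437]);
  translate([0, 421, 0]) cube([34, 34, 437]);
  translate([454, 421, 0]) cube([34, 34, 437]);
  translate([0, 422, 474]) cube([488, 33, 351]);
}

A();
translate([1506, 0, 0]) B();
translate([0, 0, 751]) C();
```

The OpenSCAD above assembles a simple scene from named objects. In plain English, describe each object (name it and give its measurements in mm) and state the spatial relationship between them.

A is a table: top 1376 mm (x) × 790 mm (y), 50 mm thick, upper face at z = 751 mm, on four 60×60 mm square legs, each inset 48 mm from the nearest pair of top edges, running from z = 0 to the bottom of the top.

B is a four-legged stool. The seat is a 295×293×42 mm slab whose top surface is at z = 409 mm; four square legs, each 28×28 mm in cross-section, run from the floor (z = 0) to the underside of the seat, each flush with a corner of the seat. Four stretchers, 28 mm wide and 26 mm tall, connect adjacent legs with their undersides at z = 304 mm, each running between the inner faces of the legs it joins and aligned with the legs' outer faces on the other axis.

C is a chair: 488×455 mm seat, 37 mm thick, top at z = 474 mm, on four 34 mm square corner legs flush with the seat edges. A 33 mm thick backrest slab spans the full seat width, extending 351 mm above the seat top, its back face flush with the seat's +y edge.

The stool is on the floor beside the table on its +x side. The chair is on top of the table.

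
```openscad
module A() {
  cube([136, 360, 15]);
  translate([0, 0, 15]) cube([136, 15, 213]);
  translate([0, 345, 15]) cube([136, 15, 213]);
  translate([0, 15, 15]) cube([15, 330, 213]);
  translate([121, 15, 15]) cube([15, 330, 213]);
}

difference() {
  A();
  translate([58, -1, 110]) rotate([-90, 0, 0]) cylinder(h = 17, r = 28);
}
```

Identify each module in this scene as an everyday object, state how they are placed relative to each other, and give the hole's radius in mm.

The subtracted cylinder has r = 28 mm.

A is an open box. The open box has a circular hole through its front wall. The hole's radius is 28 mm.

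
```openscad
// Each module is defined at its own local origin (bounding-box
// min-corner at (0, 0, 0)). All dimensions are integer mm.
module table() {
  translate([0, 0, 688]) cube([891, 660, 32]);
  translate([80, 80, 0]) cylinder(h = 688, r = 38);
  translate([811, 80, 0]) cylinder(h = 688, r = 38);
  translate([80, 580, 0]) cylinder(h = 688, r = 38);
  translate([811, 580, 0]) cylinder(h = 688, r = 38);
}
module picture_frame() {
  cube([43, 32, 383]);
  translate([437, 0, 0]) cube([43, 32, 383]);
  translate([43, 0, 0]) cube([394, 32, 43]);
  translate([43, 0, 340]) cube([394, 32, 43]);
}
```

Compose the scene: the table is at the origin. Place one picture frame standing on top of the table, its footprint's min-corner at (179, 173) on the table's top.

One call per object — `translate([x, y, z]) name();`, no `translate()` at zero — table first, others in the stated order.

table();
translate([179, 173, 720]) picture_frame();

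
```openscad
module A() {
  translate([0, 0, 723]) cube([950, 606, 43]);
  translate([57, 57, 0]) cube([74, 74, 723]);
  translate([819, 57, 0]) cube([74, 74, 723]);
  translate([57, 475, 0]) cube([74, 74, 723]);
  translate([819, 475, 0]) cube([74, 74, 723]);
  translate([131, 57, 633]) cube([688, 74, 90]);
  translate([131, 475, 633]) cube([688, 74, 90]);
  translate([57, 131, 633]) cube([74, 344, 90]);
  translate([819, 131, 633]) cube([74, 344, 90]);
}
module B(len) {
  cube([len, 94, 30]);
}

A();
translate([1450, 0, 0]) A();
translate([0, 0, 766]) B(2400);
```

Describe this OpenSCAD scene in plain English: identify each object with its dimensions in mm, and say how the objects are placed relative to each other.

A is a rectangular dining table. The top is 950×606×43 mm with its upper surface at z = 766 mm. It stands on four 74×74 mm square legs, each inset 57 mm from the nearest pair of top edges, running from the floor to the underside of the top. Four apron rails, 74 mm thick and 90 mm tall, run between adjacent legs with their top edges flush with the underside of the top and their outer faces flush with the legs' outer faces.

B is a rectangular beam 2400 mm long (x), 94 mm deep (y), 30 mm thick (z).

The beam spans the tops of two tables placed 500 mm apart, resting at z = 766 mm.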